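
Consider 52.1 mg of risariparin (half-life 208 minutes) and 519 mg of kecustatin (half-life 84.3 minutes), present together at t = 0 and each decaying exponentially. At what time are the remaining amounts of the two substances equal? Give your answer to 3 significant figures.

470 minutes

Set 52.1·(1/2)^(t/208) = 519·(1/2)^(t/84.3).
Taking log₂: log₂(52.1/519) = t·(1/208 − 1/84.3).
log₂(0.10039) = -3.3164; 1/208 − 1/84.3 = -0.0070547.
t = -3.3164 / -0.0070547 ≈ 470.09 minutes.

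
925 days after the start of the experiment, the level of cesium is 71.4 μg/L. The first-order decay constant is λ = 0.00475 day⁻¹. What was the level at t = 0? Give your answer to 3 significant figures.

t½ = ln 2 / λ = 0.69315 / 0.00475 ≈ 145.93 days.
Number of half-lives elapsed: n = 925/145.93 ≈ 6.3388.
A₀ = A × 2^n = 71.4 × 2^6.3388 = 71.4 × 80.943 ≈ 5779.4 μg/L.

5780 μg/L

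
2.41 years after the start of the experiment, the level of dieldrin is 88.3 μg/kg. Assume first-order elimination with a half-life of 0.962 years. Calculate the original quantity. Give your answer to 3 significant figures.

501 μg/kg

Number of half-lives elapsed: n = 2.41/0.962 ≈ 2.5052.
A₀ = A × 2^n = 88.3 × 2^2.5052 = 88.3 × 5.6773 ≈ 501.3 μg/kg.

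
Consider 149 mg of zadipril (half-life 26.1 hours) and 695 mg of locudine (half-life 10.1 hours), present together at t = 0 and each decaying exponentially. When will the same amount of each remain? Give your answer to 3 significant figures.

36.6 hours

Set 149·(1/2)^(t/26.1) = 695·(1/2)^(t/10.1).
Taking log₂: log₂(149/695) = t·(1/26.1 − 1/10.1).
log₂(0.21439) = -2.2217; 1/26.1 − 1/10.1 = -0.060696.
t = -2.2217 / -0.060696 ≈ 36.604 hours.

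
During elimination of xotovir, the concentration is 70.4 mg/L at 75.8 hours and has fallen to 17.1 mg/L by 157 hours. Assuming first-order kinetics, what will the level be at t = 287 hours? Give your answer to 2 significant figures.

1.8 mg/L

Over Δt = 157 − 75.8 = 81.2 hours, the level fell by a factor of 70.4/17.1 ≈ 4.117.
n = log₂(4.117) ≈ 2.0416 half-lives, so t½ = 81.2/2.0416 ≈ 39.773 hours.
From t = 157 to t = 287: 17.1 × (1/2)^((287−157)/39.773) ≈ 1.7745 mg/L.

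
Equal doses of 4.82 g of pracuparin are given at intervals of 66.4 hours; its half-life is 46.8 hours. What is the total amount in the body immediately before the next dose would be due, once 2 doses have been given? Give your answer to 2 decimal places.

The 2 doses were given 132.8, 66.4 hours ago.
Total = 4.82·(1/2)^(132.8/46.8) + 4.82·(1/2)^(66.4/46.8)
      = 0.67428 + 1.8028 ≈ 2.4771 g.

2.48 g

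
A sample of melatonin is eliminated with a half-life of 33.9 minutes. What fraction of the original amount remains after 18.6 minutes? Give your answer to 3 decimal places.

n = 18.6/33.9 ≈ 0.54867 half-lives.
Fraction remaining = (1/2)^0.54867 ≈ 0.68365.

0.684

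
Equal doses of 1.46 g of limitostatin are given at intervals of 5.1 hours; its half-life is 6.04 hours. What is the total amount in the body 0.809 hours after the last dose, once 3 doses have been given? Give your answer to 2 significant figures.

2.5 g

The 3 doses were given 11.009, 5.909, 0.809 hours ago.
Total = 1.46·(1/2)^(11.009/6.04) + 1.46·(1/2)^(5.909/6.04) + 1.46·(1/2)^(0.809/6.04)
      = 0.41273 + 0.74106 + 1.3306 ≈ 2.4843 g.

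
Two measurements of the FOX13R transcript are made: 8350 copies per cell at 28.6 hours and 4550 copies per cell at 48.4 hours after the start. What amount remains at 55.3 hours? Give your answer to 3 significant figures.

3680 copies per cell

Over Δt = 48.4 − 28.6 = 19.8 hours, the level fell by a factor of 8350/4550 ≈ 1.8352.
n = log₂(1.8352) ≈ 0.87591 half-lives, so t½ = 19.8/0.87591 ≈ 22.605 hours.
From t = 48.4 to t = 55.3: 4550 × (1/2)^((55.3−48.4)/22.605) ≈ 3682.3 copies per cell.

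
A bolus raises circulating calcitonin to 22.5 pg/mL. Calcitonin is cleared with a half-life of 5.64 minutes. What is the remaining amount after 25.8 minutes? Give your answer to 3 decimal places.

0.944 pg/mL

Number of half-lives: n = 25.8/5.64 ≈ 4.5745.
Remaining = 22.5 × (1/2)^4.5745 = 22.5 × 0.041971 ≈ 0.94434 pg/mL.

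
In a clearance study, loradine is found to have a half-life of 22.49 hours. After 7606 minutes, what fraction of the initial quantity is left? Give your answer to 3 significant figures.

7606 minutes = 126.767 hours.
n = 126.767/22.49 ≈ 5.6366 half-lives.
Fraction remaining = (1/2)^5.6366 ≈ 0.020101.

0.0201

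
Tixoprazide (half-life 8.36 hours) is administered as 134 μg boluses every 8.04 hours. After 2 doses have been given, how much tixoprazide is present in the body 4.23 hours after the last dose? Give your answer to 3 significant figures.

143 μg

The 2 doses were given 12.27, 4.23 hours ago.
Total = 134·(1/2)^(12.27/8.36) + 134·(1/2)^(4.23/8.36)
      = 48.449 + 94.36 ≈ 142.81 μg.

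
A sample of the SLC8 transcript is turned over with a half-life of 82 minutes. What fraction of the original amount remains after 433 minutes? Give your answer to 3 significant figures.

0.0257

n = 433/82 ≈ 5.2805 half-lives.
Fraction remaining = (1/2)^5.2805 ≈ 0.025729.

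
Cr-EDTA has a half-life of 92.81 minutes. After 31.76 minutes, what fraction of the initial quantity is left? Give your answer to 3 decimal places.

n = 31.76/92.81 ≈ 0.3422 half-lives.
Fraction remaining = (1/2)^0.3422 ≈ 0.78884.

0.789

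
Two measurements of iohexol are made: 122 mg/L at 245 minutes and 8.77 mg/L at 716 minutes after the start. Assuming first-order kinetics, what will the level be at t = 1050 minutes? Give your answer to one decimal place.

Over Δt = 716 − 245 = 471 minutes, the level fell by a factor of 122/8.77 ≈ 13.911.
n = log₂(13.911) ≈ 3.7982 half-lives, so t½ = 471/3.7982 ≈ 124.01 minutes.
From t = 716 to t = 1050: 8.77 × (1/2)^((1050−716)/124.01) ≈ 1.3558 mg/L.

1.4 mg/L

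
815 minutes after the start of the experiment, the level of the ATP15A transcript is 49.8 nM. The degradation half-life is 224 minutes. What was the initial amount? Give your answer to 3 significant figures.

620 nM

Number of half-lives elapsed: n = 815/224 ≈ 3.6384.
A₀ = A × 2^n = 49.8 × 2^3.6384 = 49.8 × 12.453 ≈ 620.15 nM.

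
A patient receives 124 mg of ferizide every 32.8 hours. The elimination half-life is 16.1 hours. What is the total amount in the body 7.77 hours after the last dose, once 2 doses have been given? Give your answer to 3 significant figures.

The 2 doses were given 40.57, 7.77 hours ago.
Total = 124·(1/2)^(40.57/16.1) + 124·(1/2)^(7.77/16.1)
      = 21.62 + 88.745 ≈ 110.36 mg.

110 mg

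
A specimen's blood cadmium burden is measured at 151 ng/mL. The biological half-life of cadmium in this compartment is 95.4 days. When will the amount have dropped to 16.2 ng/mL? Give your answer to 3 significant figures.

307 days

Fraction remaining = 16.2/151 ≈ 0.10728.
n = log₂(151/16.2) = ln(9.321)/ln 2 ≈ 3.2205 half-lives.
t = n × t½ = 3.2205 × 95.4 ≈ 307.23 days.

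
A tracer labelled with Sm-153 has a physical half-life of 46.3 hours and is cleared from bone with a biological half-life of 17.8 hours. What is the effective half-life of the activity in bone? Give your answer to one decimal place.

12.9 hours

1/t_eff = 1/t_phys + 1/t_biol = 1/46.3 + 1/17.8 = 0.077778 per hour.
t_eff = 46.3 × 17.8 / (46.3 + 17.8) ≈ 12.857 hours.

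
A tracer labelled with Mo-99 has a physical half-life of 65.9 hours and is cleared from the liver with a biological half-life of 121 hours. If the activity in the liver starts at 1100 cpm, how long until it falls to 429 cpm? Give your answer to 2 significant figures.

1/t_eff = 1/t_phys + 1/t_biol = 1/65.9 + 1/121 = 0.023439 per hour.
t_eff = 65.9 × 121 / (65.9 + 121) ≈ 42.664 hours.
n = log₂(1100/429) ≈ 1.3585; t = 1.3585 × 42.664 ≈ 57.957 hours.

58 hours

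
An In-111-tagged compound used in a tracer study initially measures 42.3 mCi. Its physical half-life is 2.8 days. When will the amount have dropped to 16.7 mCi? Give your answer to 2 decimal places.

Fraction remaining = 16.7/42.3 ≈ 0.3948.
n = log₂(42.3/16.7) = ln(2.5329)/ln 2 ≈ 1.3408 half-lives.
t = n × t½ = 1.3408 × 2.8 ≈ 3.7543 days.

3.75 days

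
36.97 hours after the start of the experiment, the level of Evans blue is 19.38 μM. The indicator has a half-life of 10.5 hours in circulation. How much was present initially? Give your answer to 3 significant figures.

222 μM

Number of half-lives elapsed: n = 36.97/10.5 ≈ 3.521.
A₀ = A × 2^n = 19.38 × 2^3.521 = 19.38 × 11.479 ≈ 222.47 μM.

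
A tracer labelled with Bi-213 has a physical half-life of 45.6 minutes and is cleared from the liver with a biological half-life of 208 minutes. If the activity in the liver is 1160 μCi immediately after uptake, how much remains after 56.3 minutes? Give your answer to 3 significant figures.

1/t_eff = 1/t_phys + 1/t_biol = 1/45.6 + 1/208 = 0.026738 per minute.
t_eff = 45.6 × 208 / (45.6 + 208) ≈ 37.401 minutes.
Remaining = 1160 × (1/2)^(56.3/37.401) = 1160 × (1/2)^1.5053 ≈ 408.61 μCi.

409 μCi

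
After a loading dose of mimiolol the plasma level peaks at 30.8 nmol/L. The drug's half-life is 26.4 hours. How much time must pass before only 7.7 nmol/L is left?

7.7/30.8 = 1/4, so 2 half-lives have elapsed.
t = 2 × 26.4 = 52.8 hours.

52.8 hours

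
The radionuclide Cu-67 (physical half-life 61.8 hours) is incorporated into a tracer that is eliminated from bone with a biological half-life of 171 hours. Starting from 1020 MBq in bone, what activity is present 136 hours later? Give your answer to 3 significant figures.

128 MBq

1/t_eff = 1/t_phys + 1/t_biol = 1/61.8 + 1/171 = 0.022029 per hour.
t_eff = 61.8 × 171 / (61.8 + 171) ≈ 45.394 hours.
Remaining = 1020 × (1/2)^(136/45.394) = 1020 × (1/2)^2.996 ≈ 127.86 MBq.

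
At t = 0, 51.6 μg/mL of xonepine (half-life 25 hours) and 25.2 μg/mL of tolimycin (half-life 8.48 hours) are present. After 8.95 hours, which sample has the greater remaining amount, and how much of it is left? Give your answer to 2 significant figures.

xonepine: 51.6 × (1/2)^0.358 ≈ 40.261 μg/mL.
tolimycin: 25.2 × (1/2)^1.0554 ≈ 12.125 μg/mL.
Xonepine has more remaining, at ≈ 40.261 μg/mL.

xonepine, 40 μg/mL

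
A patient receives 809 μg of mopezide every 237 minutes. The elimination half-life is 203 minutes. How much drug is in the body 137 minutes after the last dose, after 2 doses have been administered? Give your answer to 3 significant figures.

The 2 doses were given 374, 137 minutes ago.
Total = 809·(1/2)^(374/203) + 809·(1/2)^(137/203)
      = 225.6 + 506.75 ≈ 732.35 μg.

732 μg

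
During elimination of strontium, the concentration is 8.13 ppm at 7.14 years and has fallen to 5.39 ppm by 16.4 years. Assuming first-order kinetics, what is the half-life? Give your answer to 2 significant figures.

16 years

Over Δt = 16.4 − 7.14 = 9.26 years, the level fell by a factor of 8.13/5.39 ≈ 1.5083.
n = log₂(1.5083) ≈ 0.59297 half-lives, so t½ = 9.26/0.59297 ≈ 15.616 years.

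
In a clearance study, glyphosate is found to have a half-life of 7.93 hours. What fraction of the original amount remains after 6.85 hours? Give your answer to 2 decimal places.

0.55

n = 6.85/7.93 ≈ 0.86381 half-lives.
Fraction remaining = (1/2)^0.86381 ≈ 0.5495.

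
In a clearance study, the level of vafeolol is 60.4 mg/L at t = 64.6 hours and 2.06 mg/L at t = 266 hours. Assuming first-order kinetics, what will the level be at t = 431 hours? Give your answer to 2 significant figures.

Over Δt = 266 − 64.6 = 201.4 hours, the level fell by a factor of 60.4/2.06 ≈ 29.32.
n = log₂(29.32) ≈ 4.8738 half-lives, so t½ = 201.4/4.8738 ≈ 41.323 hours.
From t = 266 to t = 431: 2.06 × (1/2)^((431−266)/41.323) ≈ 0.12938 mg/L.

0.13 mg/L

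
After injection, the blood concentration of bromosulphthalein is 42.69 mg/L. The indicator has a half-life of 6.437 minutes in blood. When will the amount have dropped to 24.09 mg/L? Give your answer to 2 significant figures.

Fraction remaining = 24.09/42.69 ≈ 0.5643.
n = log₂(42.69/24.09) = ln(1.7721)/ln 2 ≈ 0.82546 half-lives.
t = n × t½ = 0.82546 × 6.437 ≈ 5.3135 minutes.

5.3 minutes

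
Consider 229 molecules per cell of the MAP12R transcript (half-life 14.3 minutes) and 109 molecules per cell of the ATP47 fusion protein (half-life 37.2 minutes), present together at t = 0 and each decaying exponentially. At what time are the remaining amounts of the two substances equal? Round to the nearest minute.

Set 229·(1/2)^(t/14.3) = 109·(1/2)^(t/37.2).
Taking log₂: log₂(229/109) = t·(1/14.3 − 1/37.2).
log₂(2.1009) = 1.071; 1/14.3 − 1/37.2 = 0.043048.
t = 1.071 / 0.043048 ≈ 24.879 minutes.

25 minutes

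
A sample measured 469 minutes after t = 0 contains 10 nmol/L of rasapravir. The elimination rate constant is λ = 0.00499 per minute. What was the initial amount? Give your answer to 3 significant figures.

t½ = ln 2 / λ = 0.69315 / 0.00499 ≈ 138.91 minutes.
Number of half-lives elapsed: n = 469/138.91 ≈ 3.3764.
A₀ = A × 2^n = 10 × 2^3.3764 = 10 × 10.384 ≈ 103.84 nmol/L.

104 nmol/L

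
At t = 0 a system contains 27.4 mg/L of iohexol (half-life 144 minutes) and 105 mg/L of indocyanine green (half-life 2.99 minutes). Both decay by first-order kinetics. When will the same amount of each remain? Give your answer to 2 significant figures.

Set 27.4·(1/2)^(t/144) = 105·(1/2)^(t/2.99).
Taking log₂: log₂(27.4/105) = t·(1/144 − 1/2.99).
log₂(0.26095) = -1.9381; 1/144 − 1/2.99 = -0.3275.
t = -1.9381 / -0.3275 ≈ 5.9179 minutes.

5.9 minutes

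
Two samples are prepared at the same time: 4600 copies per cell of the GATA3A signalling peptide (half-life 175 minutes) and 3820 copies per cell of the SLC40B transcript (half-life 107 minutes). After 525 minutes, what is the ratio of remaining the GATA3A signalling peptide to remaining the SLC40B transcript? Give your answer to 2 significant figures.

4.5

GATA3A signalling peptide: 4600 × (1/2)^(525/175) = 4600 × (1/2)^3 ≈ 575 copies per cell.
SLC40B transcript: 3820 × (1/2)^(525/107) = 3820 × (1/2)^4.9065 ≈ 127.36 copies per cell.
Ratio ≈ 575 / 127.36 ≈ 4.5146.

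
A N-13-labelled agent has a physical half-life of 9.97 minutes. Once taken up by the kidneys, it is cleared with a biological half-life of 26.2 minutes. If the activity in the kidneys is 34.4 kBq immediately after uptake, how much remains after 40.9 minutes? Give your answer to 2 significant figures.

0.68 kBq

1/t_eff = 1/t_phys + 1/t_biol = 1/9.97 + 1/26.2 = 0.13847 per minute.
t_eff = 9.97 × 26.2 / (9.97 + 26.2) ≈ 7.2218 minutes.
Remaining = 34.4 × (1/2)^(40.9/7.2218) = 34.4 × (1/2)^5.6634 ≈ 0.67875 kBq.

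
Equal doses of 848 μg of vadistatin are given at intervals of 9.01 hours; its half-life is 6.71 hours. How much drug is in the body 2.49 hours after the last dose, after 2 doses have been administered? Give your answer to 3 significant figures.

914 μg

The 2 doses were given 11.5, 2.49 hours ago.
Total = 848·(1/2)^(11.5/6.71) + 848·(1/2)^(2.49/6.71)
      = 258.51 + 655.67 ≈ 914.18 μg.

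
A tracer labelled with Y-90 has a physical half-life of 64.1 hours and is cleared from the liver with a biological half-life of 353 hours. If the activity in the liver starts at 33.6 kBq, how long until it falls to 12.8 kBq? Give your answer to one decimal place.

1/t_eff = 1/t_phys + 1/t_biol = 1/64.1 + 1/353 = 0.018433 per hour.
t_eff = 64.1 × 353 / (64.1 + 353) ≈ 54.249 hours.
n = log₂(33.6/12.8) ≈ 1.3923; t = 1.3923 × 54.249 ≈ 75.532 hours.

75.5 hours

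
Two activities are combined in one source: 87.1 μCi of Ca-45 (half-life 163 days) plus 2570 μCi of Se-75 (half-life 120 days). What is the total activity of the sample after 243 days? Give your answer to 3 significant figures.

662 μCi

Ca-45: 87.1 × (1/2)^(243/163) = 87.1 × (1/2)^1.4908 ≈ 30.992 μCi.
Se-75: 2570 × (1/2)^(243/120) = 2570 × (1/2)^2.025 ≈ 631.46 μCi.
Total = 30.992 + 631.46 ≈ 662.45 μCi.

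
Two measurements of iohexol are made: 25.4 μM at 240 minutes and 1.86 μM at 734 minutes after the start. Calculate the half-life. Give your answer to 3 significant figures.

131 minutes

Over Δt = 734 − 240 = 494 minutes, the level fell by a factor of 25.4/1.86 ≈ 13.656.
n = log₂(13.656) ≈ 3.7715 half-lives, so t½ = 494/3.7715 ≈ 130.98 minutes.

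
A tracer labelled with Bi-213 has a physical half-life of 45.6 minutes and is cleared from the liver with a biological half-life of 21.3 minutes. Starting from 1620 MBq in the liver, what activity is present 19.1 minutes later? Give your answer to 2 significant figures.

1/t_eff = 1/t_phys + 1/t_biol = 1/45.6 + 1/21.3 = 0.068878 per minute.
t_eff = 45.6 × 21.3 / (45.6 + 21.3) ≈ 14.518 minutes.
Remaining = 1620 × (1/2)^(19.1/14.518) = 1620 × (1/2)^1.3156 ≈ 650.86 MBq.

650 MBq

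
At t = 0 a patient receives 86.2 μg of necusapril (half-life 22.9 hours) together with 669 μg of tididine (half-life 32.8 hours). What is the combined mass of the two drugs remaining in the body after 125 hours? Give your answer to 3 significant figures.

necusapril: 86.2 × (1/2)^(125/22.9) = 86.2 × (1/2)^5.4585 ≈ 1.9603 μg.
tididine: 669 × (1/2)^(125/32.8) = 669 × (1/2)^3.811 ≈ 47.666 μg.
Total = 1.9603 + 47.666 ≈ 49.626 μg.

49.6 μg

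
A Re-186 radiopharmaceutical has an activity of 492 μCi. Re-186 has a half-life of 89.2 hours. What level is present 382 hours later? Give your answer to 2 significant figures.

25 μCi

Number of half-lives: n = 382/89.2 ≈ 4.2825.
Remaining = 492 × (1/2)^4.2825 = 492 × 0.051385 ≈ 25.281 μCi.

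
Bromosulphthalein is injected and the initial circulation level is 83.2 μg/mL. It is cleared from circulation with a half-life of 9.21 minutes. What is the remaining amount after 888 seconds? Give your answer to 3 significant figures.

27.3 μg/mL

Convert the elapsed time: 888 seconds = 14.8 minutes.
Number of half-lives: n = 14.8/9.21 ≈ 1.6069.
Remaining = 83.2 × (1/2)^1.6069 = 83.2 × 0.32829 ≈ 27.314 μg/mL.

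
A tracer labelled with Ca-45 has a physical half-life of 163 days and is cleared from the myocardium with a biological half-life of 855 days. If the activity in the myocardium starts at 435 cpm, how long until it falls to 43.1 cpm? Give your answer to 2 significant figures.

1/t_eff = 1/t_phys + 1/t_biol = 1/163 + 1/855 = 0.0073046 per day.
t_eff = 163 × 855 / (163 + 855) ≈ 136.9 days.
n = log₂(435/43.1) ≈ 3.3353; t = 3.3353 × 136.9 ≈ 456.6 days.

460 days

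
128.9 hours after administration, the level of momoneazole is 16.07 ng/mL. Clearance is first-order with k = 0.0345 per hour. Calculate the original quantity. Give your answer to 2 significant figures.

1400 ng/mL

t½ = ln 2 / k = 0.69315 / 0.0345 ≈ 20.091 hours.
Number of half-lives elapsed: n = 128.9/20.091 ≈ 6.4157.
A₀ = A × 2^n = 16.07 × 2^6.4157 = 16.07 × 85.375 ≈ 1372 ng/mL.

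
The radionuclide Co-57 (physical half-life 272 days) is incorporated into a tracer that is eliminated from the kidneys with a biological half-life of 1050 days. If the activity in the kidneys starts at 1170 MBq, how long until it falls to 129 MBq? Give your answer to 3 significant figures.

1/t_eff = 1/t_phys + 1/t_biol = 1/272 + 1/1050 = 0.0046289 per day.
t_eff = 272 × 1050 / (272 + 1050) ≈ 216.04 days.
n = log₂(1170/129) ≈ 3.1811; t = 3.1811 × 216.04 ≈ 687.23 days.

687 days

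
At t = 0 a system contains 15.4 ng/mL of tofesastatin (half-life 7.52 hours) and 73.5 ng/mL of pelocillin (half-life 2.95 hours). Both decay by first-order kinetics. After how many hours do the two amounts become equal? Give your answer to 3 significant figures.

Set 15.4·(1/2)^(t/7.52) = 73.5·(1/2)^(t/2.95).
Taking log₂: log₂(15.4/73.5) = t·(1/7.52 − 1/2.95).
log₂(0.20952) = -2.2548; 1/7.52 − 1/2.95 = -0.206.
t = -2.2548 / -0.206 ≈ 10.945 hours.

10.9 hours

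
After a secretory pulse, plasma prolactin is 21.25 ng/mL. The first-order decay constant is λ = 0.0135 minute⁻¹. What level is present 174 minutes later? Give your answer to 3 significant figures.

t½ = ln 2 / λ = 0.69315 / 0.0135 ≈ 51.344 minutes.
Number of half-lives: n = 174/51.344 ≈ 3.3889.
Remaining = 21.25 × (1/2)^3.3889 = 21.25 × 0.095465 ≈ 2.0286 ng/mL.

2.03 ng/mL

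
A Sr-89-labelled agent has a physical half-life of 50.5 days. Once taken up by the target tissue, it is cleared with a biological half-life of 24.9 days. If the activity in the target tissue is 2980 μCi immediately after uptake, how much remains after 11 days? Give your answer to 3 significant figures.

1/t_eff = 1/t_phys + 1/t_biol = 1/50.5 + 1/24.9 = 0.059963 per day.
t_eff = 50.5 × 24.9 / (50.5 + 24.9) ≈ 16.677 days.
Remaining = 2980 × (1/2)^(11/16.677) = 2980 × (1/2)^0.65959 ≈ 1886.5 μCi.

1890 μCi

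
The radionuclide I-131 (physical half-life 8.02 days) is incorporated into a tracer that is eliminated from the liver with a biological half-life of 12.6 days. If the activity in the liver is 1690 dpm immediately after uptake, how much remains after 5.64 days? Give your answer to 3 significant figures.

1/t_eff = 1/t_phys + 1/t_biol = 1/8.02 + 1/12.6 = 0.20405 per day.
t_eff = 8.02 × 12.6 / (8.02 + 12.6) ≈ 4.9007 days.
Remaining = 1690 × (1/2)^(5.64/4.9007) = 1690 × (1/2)^1.1509 ≈ 761.1 dpm.

761 dpm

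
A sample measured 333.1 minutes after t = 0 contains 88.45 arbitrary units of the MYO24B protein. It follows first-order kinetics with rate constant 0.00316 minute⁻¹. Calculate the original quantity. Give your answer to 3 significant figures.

t½ = ln 2 / k = 0.69315 / 0.00316 ≈ 219.35 minutes.
Number of half-lives elapsed: n = 333.1/219.35 ≈ 1.5186.
A₀ = A × 2^n = 88.45 × 2^1.5186 = 88.45 × 2.8651 ≈ 253.42 arbitrary units.

253 arbitrary units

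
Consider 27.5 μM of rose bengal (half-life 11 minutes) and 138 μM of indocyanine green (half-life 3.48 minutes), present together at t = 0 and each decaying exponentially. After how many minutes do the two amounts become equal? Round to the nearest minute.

12 minutes

Set 27.5·(1/2)^(t/11) = 138·(1/2)^(t/3.48).
Taking log₂: log₂(27.5/138) = t·(1/11 − 1/3.48).
log₂(0.19928) = -2.3272; 1/11 − 1/3.48 = -0.19645.
t = -2.3272 / -0.19645 ≈ 11.846 minutes.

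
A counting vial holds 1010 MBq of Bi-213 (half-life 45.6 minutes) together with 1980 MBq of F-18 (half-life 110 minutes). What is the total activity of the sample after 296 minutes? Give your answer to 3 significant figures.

Bi-213: 1010 × (1/2)^(296/45.6) = 1010 × (1/2)^6.4912 ≈ 11.227 MBq.
F-18: 1980 × (1/2)^(296/110) = 1980 × (1/2)^2.6909 ≈ 306.63 MBq.
Total = 11.227 + 306.63 ≈ 317.86 MBq.

318 MBq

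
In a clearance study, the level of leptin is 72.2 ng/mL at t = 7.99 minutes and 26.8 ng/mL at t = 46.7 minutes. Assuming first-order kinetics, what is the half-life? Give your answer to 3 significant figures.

Over Δt = 46.7 − 7.99 = 38.71 minutes, the level fell by a factor of 72.2/26.8 ≈ 2.694.
n = log₂(2.694) ≈ 1.4298 half-lives, so t½ = 38.71/1.4298 ≈ 27.074 minutes.

27.1 minutes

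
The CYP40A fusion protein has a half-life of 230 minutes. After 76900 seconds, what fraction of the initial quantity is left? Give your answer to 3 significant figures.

76900 seconds = 1281.67 minutes.
n = 1281.67/230 ≈ 5.5725 half-lives.
Fraction remaining = (1/2)^5.5725 ≈ 0.021015.

0.0210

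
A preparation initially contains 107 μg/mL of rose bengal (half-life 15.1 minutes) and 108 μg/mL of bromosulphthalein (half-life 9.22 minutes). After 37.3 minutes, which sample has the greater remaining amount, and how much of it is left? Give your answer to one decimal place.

rose bengal: 107 × (1/2)^2.4702 ≈ 19.31 μg/mL.
bromosulphthalein: 108 × (1/2)^4.0456 ≈ 6.5402 μg/mL.
Rose bengal has more remaining, at ≈ 19.31 μg/mL.

rose bengal, 19.3 μg/mL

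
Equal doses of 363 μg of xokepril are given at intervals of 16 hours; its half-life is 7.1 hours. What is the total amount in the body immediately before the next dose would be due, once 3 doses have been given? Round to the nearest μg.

95 μg

The 3 doses were given 48, 32, 16 hours ago.
Total = 363·(1/2)^(48/7.1) + 363·(1/2)^(32/7.1) + 363·(1/2)^(16/7.1)
      = 3.3479 + 15.964 + 76.125 ≈ 95.438 μg.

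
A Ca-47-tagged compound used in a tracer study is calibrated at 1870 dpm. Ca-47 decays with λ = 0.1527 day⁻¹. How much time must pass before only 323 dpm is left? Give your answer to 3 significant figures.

11.5 days

t½ = ln 2 / λ = 0.69315 / 0.1527 ≈ 4.5393 days.
Fraction remaining = 323/1870 ≈ 0.17273.
n = log₂(1870/323) = ln(5.7895)/ln 2 ≈ 2.5334 half-lives.
t = n × t½ = 2.5334 × 4.5393 ≈ 11.5 days.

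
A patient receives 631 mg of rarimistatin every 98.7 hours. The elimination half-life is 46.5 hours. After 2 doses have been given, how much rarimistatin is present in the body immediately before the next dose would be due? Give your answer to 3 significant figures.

178 mg

The 2 doses were given 197.4, 98.7 hours ago.
Total = 631·(1/2)^(197.4/46.5) + 631·(1/2)^(98.7/46.5)
      = 33.274 + 144.9 ≈ 178.17 mg.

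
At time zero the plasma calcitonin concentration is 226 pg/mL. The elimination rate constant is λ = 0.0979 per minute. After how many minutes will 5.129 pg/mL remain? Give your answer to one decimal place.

38.7 minutes

t½ = ln 2 / λ = 0.69315 / 0.0979 ≈ 7.0802 minutes.
Fraction remaining = 5.129/226 ≈ 0.022695.
n = log₂(226/5.129) = ln(44.063)/ln 2 ≈ 5.4615 half-lives.
t = n × t½ = 5.4615 × 7.0802 ≈ 38.668 minutes.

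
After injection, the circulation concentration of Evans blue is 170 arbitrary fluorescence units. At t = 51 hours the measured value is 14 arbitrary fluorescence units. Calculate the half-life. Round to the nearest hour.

A/A₀ = 14/170 ≈ 0.082353.
n = log₂(12.143) ≈ 3.602 half-lives elapsed in 51 hours.
t½ = 51/3.602 ≈ 14.159 hours.

14 hours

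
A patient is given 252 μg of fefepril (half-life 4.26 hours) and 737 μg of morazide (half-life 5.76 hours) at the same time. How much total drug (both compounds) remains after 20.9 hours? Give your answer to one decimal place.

fefepril: 252 × (1/2)^(20.9/4.26) = 252 × (1/2)^4.9061 ≈ 8.4046 μg.
morazide: 737 × (1/2)^(20.9/5.76) = 737 × (1/2)^3.6285 ≈ 59.592 μg.
Total = 8.4046 + 59.592 ≈ 67.997 μg.

68.0 μg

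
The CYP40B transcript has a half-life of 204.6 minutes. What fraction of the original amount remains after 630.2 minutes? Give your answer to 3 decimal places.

0.118

n = 630.2/204.6 ≈ 3.0802 half-lives.
Fraction remaining = (1/2)^3.0802 ≈ 0.11824.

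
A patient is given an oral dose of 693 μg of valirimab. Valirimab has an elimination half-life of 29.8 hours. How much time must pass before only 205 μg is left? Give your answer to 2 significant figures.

Fraction remaining = 205/693 ≈ 0.29582.
n = log₂(693/205) = ln(3.3805)/ln 2 ≈ 1.7572 half-lives.
t = n × t½ = 1.7572 × 29.8 ≈ 52.365 hours.

52 hours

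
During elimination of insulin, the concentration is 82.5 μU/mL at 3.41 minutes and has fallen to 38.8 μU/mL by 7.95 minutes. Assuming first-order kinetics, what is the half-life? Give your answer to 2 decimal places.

4.17 minutes

Over Δt = 7.95 − 3.41 = 4.54 minutes, the level fell by a factor of 82.5/38.8 ≈ 2.1263.
n = log₂(2.1263) ≈ 1.0883 half-lives, so t½ = 4.54/1.0883 ≈ 4.1715 minutes.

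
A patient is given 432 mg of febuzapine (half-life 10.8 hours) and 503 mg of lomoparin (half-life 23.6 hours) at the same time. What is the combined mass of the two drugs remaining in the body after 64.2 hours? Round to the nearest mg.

83 mg

febuzapine: 432 × (1/2)^(64.2/10.8) = 432 × (1/2)^5.9444 ≈ 7.015 mg.
lomoparin: 503 × (1/2)^(64.2/23.6) = 503 × (1/2)^2.7203 ≈ 76.325 mg.
Total = 7.015 + 76.325 ≈ 83.34 mg.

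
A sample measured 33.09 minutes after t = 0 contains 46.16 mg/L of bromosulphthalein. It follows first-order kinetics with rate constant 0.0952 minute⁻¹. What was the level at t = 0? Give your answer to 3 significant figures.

1080 mg/L

t½ = ln 2 / k = 0.69315 / 0.0952 ≈ 7.281 minutes.
Number of half-lives elapsed: n = 33.09/7.281 ≈ 4.5447.
A₀ = A × 2^n = 46.16 × 2^4.5447 = 46.16 × 23.34 ≈ 1077.4 mg/L.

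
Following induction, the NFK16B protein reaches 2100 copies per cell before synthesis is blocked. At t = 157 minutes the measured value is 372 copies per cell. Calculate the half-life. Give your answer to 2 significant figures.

63 minutes

A/A₀ = 372/2100 ≈ 0.17714.
n = log₂(5.6452) ≈ 2.497 half-lives elapsed in 157 minutes.
t½ = 157/2.497 ≈ 62.875 minutes.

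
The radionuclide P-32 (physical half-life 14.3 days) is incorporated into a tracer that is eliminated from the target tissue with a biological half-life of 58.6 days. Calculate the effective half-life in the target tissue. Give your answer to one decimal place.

11.5 days

1/t_eff = 1/t_phys + 1/t_biol = 1/14.3 + 1/58.6 = 0.086995 per day.
t_eff = 14.3 × 58.6 / (14.3 + 58.6) ≈ 11.495 days.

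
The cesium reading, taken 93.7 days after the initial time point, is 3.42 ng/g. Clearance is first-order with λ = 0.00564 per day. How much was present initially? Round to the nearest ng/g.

6 ng/g

t½ = ln 2 / λ = 0.69315 / 0.00564 ≈ 122.9 days.
Number of half-lives elapsed: n = 93.7/122.9 ≈ 0.76242.
A₀ = A × 2^n = 3.42 × 2^0.76242 = 3.42 × 1.6963 ≈ 5.8015 ng/g.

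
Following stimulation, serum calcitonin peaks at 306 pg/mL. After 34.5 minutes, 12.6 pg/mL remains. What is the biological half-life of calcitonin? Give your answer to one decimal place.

A/A₀ = 12.6/306 ≈ 0.041176.
n = log₂(24.286) ≈ 4.602 half-lives elapsed in 34.5 minutes.
t½ = 34.5/4.602 ≈ 7.4967 minutes.

7.5 minutes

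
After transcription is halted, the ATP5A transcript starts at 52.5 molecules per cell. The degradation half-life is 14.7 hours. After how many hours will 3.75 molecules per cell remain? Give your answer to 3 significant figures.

56.0 hours

Fraction remaining = 3.75/52.5 ≈ 0.071429.
n = log₂(52.5/3.75) = ln(14)/ln 2 ≈ 3.8074 half-lives.
t = n × t½ = 3.8074 × 14.7 ≈ 55.968 hours.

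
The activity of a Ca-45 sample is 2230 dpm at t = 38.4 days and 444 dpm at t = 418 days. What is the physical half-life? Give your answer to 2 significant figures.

160 days

Over Δt = 418 − 38.4 = 379.6 days, the level fell by a factor of 2230/444 ≈ 5.0225.
n = log₂(5.0225) ≈ 2.3284 half-lives, so t½ = 379.6/2.3284 ≈ 163.03 days.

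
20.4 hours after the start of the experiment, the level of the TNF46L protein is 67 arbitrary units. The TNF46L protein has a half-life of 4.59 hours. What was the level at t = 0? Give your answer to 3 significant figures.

1460 arbitrary units

Number of half-lives elapsed: n = 20.4/4.59 ≈ 4.4444.
A₀ = A × 2^n = 67 × 2^4.4444 = 67 × 21.773 ≈ 1458.8 arbitrary units.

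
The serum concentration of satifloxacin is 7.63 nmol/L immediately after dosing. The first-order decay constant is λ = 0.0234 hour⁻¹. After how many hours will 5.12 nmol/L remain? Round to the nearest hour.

t½ = ln 2 / λ = 0.69315 / 0.0234 ≈ 29.622 hours.
Fraction remaining = 5.12/7.63 ≈ 0.67104.
n = log₂(7.63/5.12) = ln(1.4902)/ln 2 ≈ 0.57554 half-lives.
t = n × t½ = 0.57554 × 29.622 ≈ 17.048 hours.

17 hours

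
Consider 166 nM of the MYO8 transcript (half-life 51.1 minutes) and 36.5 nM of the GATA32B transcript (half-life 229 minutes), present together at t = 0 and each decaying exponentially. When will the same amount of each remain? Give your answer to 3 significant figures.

Set 166·(1/2)^(t/51.1) = 36.5·(1/2)^(t/229).
Taking log₂: log₂(166/36.5) = t·(1/51.1 − 1/229).
log₂(4.5479) = 2.1852; 1/51.1 − 1/229 = 0.015203.
t = 2.1852 / 0.015203 ≈ 143.74 minutes.

144 minutes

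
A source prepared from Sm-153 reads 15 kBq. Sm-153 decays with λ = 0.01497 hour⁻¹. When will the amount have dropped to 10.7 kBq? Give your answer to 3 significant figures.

22.6 hours

t½ = ln 2 / λ = 0.69315 / 0.01497 ≈ 46.302 hours.
Fraction remaining = 10.7/15 ≈ 0.71333.
n = log₂(15/10.7) = ln(1.4019)/ln 2 ≈ 0.48735 half-lives.
t = n × t½ = 0.48735 × 46.302 ≈ 22.566 hours.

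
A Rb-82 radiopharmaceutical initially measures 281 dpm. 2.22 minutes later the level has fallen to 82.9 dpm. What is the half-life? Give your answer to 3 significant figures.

1.26 minutes

A/A₀ = 82.9/281 ≈ 0.29502.
n = log₂(3.3896) ≈ 1.7611 half-lives elapsed in 2.22 minutes.
t½ = 2.22/1.7611 ≈ 1.2606 minutes.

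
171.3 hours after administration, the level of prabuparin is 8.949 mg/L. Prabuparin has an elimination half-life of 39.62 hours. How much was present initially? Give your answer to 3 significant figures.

Number of half-lives elapsed: n = 171.3/39.62 ≈ 4.3236.
A₀ = A × 2^n = 8.949 × 2^4.3236 = 8.949 × 20.023 ≈ 179.18 mg/L.

179 mg/L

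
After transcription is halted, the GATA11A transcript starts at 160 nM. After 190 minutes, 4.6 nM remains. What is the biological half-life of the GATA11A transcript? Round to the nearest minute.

37 minutes

A/A₀ = 4.6/160 ≈ 0.02875.
n = log₂(34.783) ≈ 5.1203 half-lives elapsed in 190 minutes.
t½ = 190/5.1203 ≈ 37.107 minutes.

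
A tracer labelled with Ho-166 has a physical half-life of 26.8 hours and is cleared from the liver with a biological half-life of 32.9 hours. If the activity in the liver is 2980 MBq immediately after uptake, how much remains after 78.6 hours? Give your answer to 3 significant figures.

74.5 MBq

1/t_eff = 1/t_phys + 1/t_biol = 1/26.8 + 1/32.9 = 0.067709 per hour.
t_eff = 26.8 × 32.9 / (26.8 + 32.9) ≈ 14.769 hours.
Remaining = 2980 × (1/2)^(78.6/14.769) = 2980 × (1/2)^5.3219 ≈ 74.502 MBq.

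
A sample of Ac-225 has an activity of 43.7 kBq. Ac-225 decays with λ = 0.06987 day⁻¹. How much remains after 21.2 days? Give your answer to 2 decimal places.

t½ = ln 2 / λ = 0.69315 / 0.06987 ≈ 9.9205 days.
Number of half-lives: n = 21.2/9.9205 ≈ 2.137.
Remaining = 43.7 × (1/2)^2.137 = 43.7 × 0.22735 ≈ 9.9354 kBq.

9.94 kBq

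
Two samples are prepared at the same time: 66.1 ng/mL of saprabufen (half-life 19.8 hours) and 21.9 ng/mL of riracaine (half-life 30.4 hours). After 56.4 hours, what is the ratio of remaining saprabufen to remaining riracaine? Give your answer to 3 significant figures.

1.52

saprabufen: 66.1 × (1/2)^(56.4/19.8) = 66.1 × (1/2)^2.8485 ≈ 9.1775 ng/mL.
riracaine: 21.9 × (1/2)^(56.4/30.4) = 21.9 × (1/2)^1.8553 ≈ 6.0528 ng/mL.
Ratio ≈ 9.1775 / 6.0528 ≈ 1.5162.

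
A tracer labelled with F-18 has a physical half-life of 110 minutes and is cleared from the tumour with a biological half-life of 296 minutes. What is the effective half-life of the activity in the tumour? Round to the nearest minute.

80 minutes

1/t_eff = 1/t_phys + 1/t_biol = 1/110 + 1/296 = 0.012469 per minute.
t_eff = 110 × 296 / (110 + 296) ≈ 80.197 minutes.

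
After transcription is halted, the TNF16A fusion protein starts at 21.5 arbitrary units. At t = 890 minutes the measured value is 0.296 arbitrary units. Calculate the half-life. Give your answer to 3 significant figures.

A/A₀ = 0.296/21.5 ≈ 0.013767.
n = log₂(72.635) ≈ 6.1826 half-lives elapsed in 890 minutes.
t½ = 890/6.1826 ≈ 143.95 minutes.

144 minutes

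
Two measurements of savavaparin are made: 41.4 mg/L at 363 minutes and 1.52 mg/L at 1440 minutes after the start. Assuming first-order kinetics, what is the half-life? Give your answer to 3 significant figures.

Over Δt = 1440 − 363 = 1077 minutes, the level fell by a factor of 41.4/1.52 ≈ 27.237.
n = log₂(27.237) ≈ 4.7675 half-lives, so t½ = 1077/4.7675 ≈ 225.91 minutes.

226 minutes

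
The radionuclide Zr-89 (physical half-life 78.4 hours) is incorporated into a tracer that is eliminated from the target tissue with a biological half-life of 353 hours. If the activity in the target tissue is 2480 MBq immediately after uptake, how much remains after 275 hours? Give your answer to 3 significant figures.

127 MBq

1/t_eff = 1/t_phys + 1/t_biol = 1/78.4 + 1/353 = 0.015588 per hour.
t_eff = 78.4 × 353 / (78.4 + 353) ≈ 64.152 hours.
Remaining = 2480 × (1/2)^(275/64.152) = 2480 × (1/2)^4.2867 ≈ 127.07 MBq.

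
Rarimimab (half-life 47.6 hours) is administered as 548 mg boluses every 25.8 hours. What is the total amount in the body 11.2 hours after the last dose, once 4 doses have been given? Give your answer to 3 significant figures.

The 4 doses were given 88.6, 62.8, 37, 11.2 hours ago.
Total = 548·(1/2)^(88.6/47.6) + 548·(1/2)^(62.8/47.6) + 548·(1/2)^(37/47.6) + 548·(1/2)^(11.2/47.6)
      = 150.82 + 219.6 + 319.73 + 465.53 ≈ 1155.7 mg.

1160 mg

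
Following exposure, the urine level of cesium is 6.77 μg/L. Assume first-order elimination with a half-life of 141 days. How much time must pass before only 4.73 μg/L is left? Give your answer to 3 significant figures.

Fraction remaining = 4.73/6.77 ≈ 0.69867.
n = log₂(6.77/4.73) = ln(1.4313)/ln 2 ≈ 0.51732 half-lives.
t = n × t½ = 0.51732 × 141 ≈ 72.942 days.

72.9 days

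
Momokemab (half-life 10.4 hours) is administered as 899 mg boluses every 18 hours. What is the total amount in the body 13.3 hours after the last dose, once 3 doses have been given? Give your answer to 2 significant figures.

The 3 doses were given 49.3, 31.3, 13.3 hours ago.
Total = 899·(1/2)^(49.3/10.4) + 899·(1/2)^(31.3/10.4) + 899·(1/2)^(13.3/10.4)
      = 33.633 + 111.63 + 370.5 ≈ 515.76 mg.

520 mg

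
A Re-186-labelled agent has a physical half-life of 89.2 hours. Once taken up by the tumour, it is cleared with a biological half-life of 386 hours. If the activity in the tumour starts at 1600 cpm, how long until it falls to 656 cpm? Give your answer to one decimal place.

1/t_eff = 1/t_phys + 1/t_biol = 1/89.2 + 1/386 = 0.013801 per hour.
t_eff = 89.2 × 386 / (89.2 + 386) ≈ 72.456 hours.
n = log₂(1600/656) ≈ 1.2863; t = 1.2863 × 72.456 ≈ 93.201 hours.

93.2 hours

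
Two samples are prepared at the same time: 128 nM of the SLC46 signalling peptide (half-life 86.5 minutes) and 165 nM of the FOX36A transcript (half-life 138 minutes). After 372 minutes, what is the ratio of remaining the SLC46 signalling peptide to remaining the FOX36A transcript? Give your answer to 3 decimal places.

SLC46 signalling peptide: 128 × (1/2)^(372/86.5) = 128 × (1/2)^4.3006 ≈ 6.4954 nM.
FOX36A transcript: 165 × (1/2)^(372/138) = 165 × (1/2)^2.6957 ≈ 25.469 nM.
Ratio ≈ 6.4954 / 25.469 ≈ 0.25503.

0.255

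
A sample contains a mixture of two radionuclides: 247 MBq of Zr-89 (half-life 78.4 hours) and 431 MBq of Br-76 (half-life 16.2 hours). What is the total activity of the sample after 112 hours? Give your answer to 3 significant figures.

Zr-89: 247 × (1/2)^(112/78.4) = 247 × (1/2)^1.4286 ≈ 91.76 MBq.
Br-76: 431 × (1/2)^(112/16.2) = 431 × (1/2)^6.9136 ≈ 3.5751 MBq.
Total = 91.76 + 3.5751 ≈ 95.335 MBq.

95.3 MBq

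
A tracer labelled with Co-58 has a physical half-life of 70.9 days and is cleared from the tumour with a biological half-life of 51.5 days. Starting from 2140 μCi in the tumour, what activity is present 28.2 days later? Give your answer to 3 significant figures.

1110 μCi

1/t_eff = 1/t_phys + 1/t_biol = 1/70.9 + 1/51.5 = 0.033522 per day.
t_eff = 70.9 × 51.5 / (70.9 + 51.5) ≈ 29.831 days.
Remaining = 2140 × (1/2)^(28.2/29.831) = 2140 × (1/2)^0.94532 ≈ 1111.3 μCi.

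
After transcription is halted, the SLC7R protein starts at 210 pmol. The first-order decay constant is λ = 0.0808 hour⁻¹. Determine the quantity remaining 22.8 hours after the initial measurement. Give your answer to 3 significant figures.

33.3 pmol

t½ = ln 2 / λ = 0.69315 / 0.0808 ≈ 8.5786 hours.
Number of half-lives: n = 22.8/8.5786 ≈ 2.6578.
Remaining = 210 × (1/2)^2.6578 = 210 × 0.15846 ≈ 33.277 pmol.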